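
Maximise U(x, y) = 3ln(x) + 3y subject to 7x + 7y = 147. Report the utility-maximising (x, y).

MU_x = 3/x, MU_y = 3.
MRS = 3/x ÷ 3.
Tangency: set MRS = p_x/p_y = 7/7 = 1.
MRS depends only on x: 1/x = 1 ⇒ x* = 1/1 = 1.
From the budget, 7·y = 147 − 7·1 = 140, so y* = 20.

x* = 1, y* = 20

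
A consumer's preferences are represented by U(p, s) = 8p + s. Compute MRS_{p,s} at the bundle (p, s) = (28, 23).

MRS = 8

MU_p = 8, MU_s = 1, so MRS = 8/1 = 8 at every bundle.
At (28, 23): MRS = 8.
That is, one extra unit of p is worth 8 units of s at the margin.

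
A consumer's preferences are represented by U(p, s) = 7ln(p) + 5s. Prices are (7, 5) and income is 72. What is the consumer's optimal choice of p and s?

p* = 1, s* = 13

MU_p = 7/p, MU_s = 5.
MRS = 7/p ÷ 5.
Tangency: set MRS = p_p/p_s = 7/5 = 1.4.
MRS depends only on p: 1.4/p = 1.4 ⇒ p* = 1.4/1.4 = 1.
From the budget, 5·s = 72 − 7·1 = 65, so s* = 13.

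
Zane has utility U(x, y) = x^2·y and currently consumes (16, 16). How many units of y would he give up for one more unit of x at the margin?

MU_x = 2·x·y and MU_y = x^2.
MRS = MU_x/MU_y = (2/1)·y/x.
At (16, 16): MRS = 2.
The indifference curve has slope −2 at this bundle.

MRS = 2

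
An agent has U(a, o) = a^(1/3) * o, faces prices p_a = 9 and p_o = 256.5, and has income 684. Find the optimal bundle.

MU_a = 1/3·a^(-2/3)·o and MU_o = a^(1/3).
MRS = MU_a/MU_o = (1/3)·o/a.
Tangency: set MRS = p_a/p_o = 9/256.5 = 2/57.
So (1/3)·o/a = 2/57, i.e. o = (2/19)·a.
Substitute into the budget 9·a + 256.5·o = 684: 36·a = 684, so a* = 19.
Then o* = (2/19)·19 = 2.

a* = 19, o* = 2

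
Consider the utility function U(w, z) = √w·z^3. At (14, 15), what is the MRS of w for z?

MU_w = 0.5·w^(-0.5)·z^3 and MU_z = 3·√w·z^2.
MRS = MU_w/MU_z = (1/6)·z/w.
At (14, 15): MRS = 5/28.
The indifference curve has slope −5/28 at this bundle.

MRS = 5/28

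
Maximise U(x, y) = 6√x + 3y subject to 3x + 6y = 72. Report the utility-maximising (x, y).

MU_x = 6/(2√x), MU_y = 3.
MRS = 6/(2√x) ÷ 3.
Tangency: set MRS = p_x/p_y = 3/6 = 0.5.
MRS depends only on x: 1/√x = 0.5 ⇒ √x = 1/0.5 = 2 ⇒ x* = 4.
From the budget, 6·y = 72 − 3·4 = 60, so y* = 10.

x* = 4, y* = 10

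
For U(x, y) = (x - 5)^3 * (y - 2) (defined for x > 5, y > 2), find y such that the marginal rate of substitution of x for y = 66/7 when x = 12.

y = 24

MU_x = 3·(x−5)^2·(y−2), MU_y = (x−5)^3.
MRS = (3/1)·(y−2)/(x−5).
Substitute x = 12: MRS = (y − 2)/(7/3). Setting this equal to 66/7 gives y − 2 = (66/7)·(7/3) = 22, so y = 24.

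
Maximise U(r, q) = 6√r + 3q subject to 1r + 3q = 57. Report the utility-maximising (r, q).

MU_r = 6/(2√r), MU_q = 3.
MRS = 6/(2√r) ÷ 3.
Tangency: set MRS = p_r/p_q = 1/3.
MRS depends only on r: 1/√r = 1/3 ⇒ √r = 1/(1/3) = 3 ⇒ r* = 9.
From the budget, 3·q = 57 − 1·9 = 48, so q* = 16.

r* = 9, q* = 16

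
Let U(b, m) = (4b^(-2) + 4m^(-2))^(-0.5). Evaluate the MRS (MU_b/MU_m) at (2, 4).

MRS = 8

For CES with ρ = -2, MRS = (m/b)^3.
At (2, 4): MRS = 8.
That is, one extra unit of b is worth 8 units of m at the margin.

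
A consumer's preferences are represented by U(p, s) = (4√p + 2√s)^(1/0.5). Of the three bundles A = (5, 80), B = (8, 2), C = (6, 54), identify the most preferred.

Evaluate utility at each bundle:
U(A) = 720.000.
U(B) = 200.000.
U(C) = 600.000.
Highest utility is A, so A ≻ C ≻ B.

Bundle A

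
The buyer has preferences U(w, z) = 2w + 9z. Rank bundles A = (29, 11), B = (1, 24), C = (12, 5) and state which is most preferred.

Bundle B

Evaluate utility at each bundle:
U(A) = 157.
U(B) = 218.
U(C) = 69.
Highest utility is B, so B ≻ A ≻ C.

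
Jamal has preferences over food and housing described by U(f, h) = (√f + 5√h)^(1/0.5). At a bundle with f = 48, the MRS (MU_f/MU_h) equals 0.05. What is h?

h = 3

For CES with ρ = 0.5, MRS = (1/5)·√(h/f).
Setting (1/5)·√(h/48) = 0.05 gives √(h/48) = 0.25, so h/48 = 1/16 and h = 3.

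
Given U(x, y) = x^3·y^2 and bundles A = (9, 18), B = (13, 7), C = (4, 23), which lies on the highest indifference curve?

Bundle A

Evaluate utility at each bundle:
U(A) = 236196.
U(B) = 107653.
U(C) = 33856.
Highest utility is A, so A ≻ B ≻ C.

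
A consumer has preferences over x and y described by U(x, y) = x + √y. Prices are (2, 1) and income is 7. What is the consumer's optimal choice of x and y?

MU_x = 1, MU_y = 1/(2√y).
MRS = 1 ÷ (1/(2√y)).
Tangency: set MRS = p_x/p_y = 2/1 = 2.
MRS depends only on y: 2·√y = 2 ⇒ √y = 2/2 = 1 ⇒ y* = 1.
From the budget, 2·x = 7 − 1·1 = 6, so x* = 3.

x* = 3, y* = 1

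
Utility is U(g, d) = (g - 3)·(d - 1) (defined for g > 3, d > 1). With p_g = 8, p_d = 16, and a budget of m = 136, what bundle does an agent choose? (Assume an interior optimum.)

MU_g = (d−1), MU_d = (g−3).
MRS = (d−1)/(g−3).
Tangency: set MRS = p_g/p_d = 8/16 = 0.5.
So (d − 1)/(g − 3) = 0.5, i.e. (d − 1) = 0.5·(g − 3).
Rewrite the budget in excess-of-subsistence terms: 8·(g − 3) + 16·(d − 1) = 136 − 8·3 − 16·1 = 96.
Substituting, 16·(g − 3) = 96, so g − 3 = 6 and g* = 9.
Then d − 1 = 0.5·6 = 3, so d* = 4.

g* = 9, d* = 4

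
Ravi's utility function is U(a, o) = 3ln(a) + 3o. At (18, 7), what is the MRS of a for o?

MU_a = 3/a, MU_o = 3.
MRS = 3/a ÷ 3.
At (18, 7): MRS = 1/18.
That is, one extra unit of a is worth 1/18 units of o at the margin.

MRS = 1/18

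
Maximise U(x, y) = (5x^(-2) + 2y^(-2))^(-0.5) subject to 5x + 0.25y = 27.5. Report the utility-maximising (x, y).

x* = 5, y* = 10

For CES with ρ = -2, MRS = (5/2)·(y/x)^3.
Tangency: set MRS = p_x/p_y = 5/0.25 = 20.
So (y/x)^3 = 8; taking the cube root, y/x = 2, i.e. y = 2·x.
Substitute into the budget 5·x + 0.25·y = 27.5: 5.5·x = 27.5, so x* = 5 and y* = 2·5 = 10.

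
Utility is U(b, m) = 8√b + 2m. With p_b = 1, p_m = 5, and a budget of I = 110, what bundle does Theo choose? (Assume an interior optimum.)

MU_b = 8/(2√b), MU_m = 2.
MRS = 8/(2√b) ÷ 2.
Tangency: set MRS = p_b/p_m = 1/5 = 0.2.
MRS depends only on b: 2/√b = 0.2 ⇒ √b = 2/0.2 = 10 ⇒ b* = 100.
From the budget, 5·m = 110 − 1·100 = 10, so m* = 2.

b* = 100, m* = 2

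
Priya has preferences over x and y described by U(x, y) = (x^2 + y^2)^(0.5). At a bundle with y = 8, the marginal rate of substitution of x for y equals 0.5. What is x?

x = 4

For CES with ρ = 2, MRS = (y/x)^(-1).
Setting (8/x)^(-1) = 0.5 gives 8/x = 2 and x = 4.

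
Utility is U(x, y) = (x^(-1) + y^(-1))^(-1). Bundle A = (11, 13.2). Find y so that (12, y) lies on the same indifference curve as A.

U depends on (x, y) only through S = x^(-1) + y^(-1), so equal utility means equal S. At (11, 13.2): S = 1/6.
With x = 12: 12^(-1) = 1/12, so y^(-1) = 1/6 − 1/12 = 1/12.
Hence y = 1/(1/12) = 12.
Check: U(12, 12) = 6.

y = 12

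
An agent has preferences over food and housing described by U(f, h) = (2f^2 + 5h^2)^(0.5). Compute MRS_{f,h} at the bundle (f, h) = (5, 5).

MRS = 0.4

For CES with ρ = 2, MRS = (2/5)·(h/f)^(-1).
At (5, 5): MRS = 0.4.
So at (5, 5) the consumer would give up 0.4 units of h for one more unit of f.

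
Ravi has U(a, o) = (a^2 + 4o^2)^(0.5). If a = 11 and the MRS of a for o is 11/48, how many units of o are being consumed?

For CES with ρ = 2, MRS = (1/4)·(o/a)^(-1).
Setting (1/4)·(o/11)^(-1) = 11/48 gives (o/11)^(-1) = 11/12, so o/11 = 12/11 and o = 12.

o = 12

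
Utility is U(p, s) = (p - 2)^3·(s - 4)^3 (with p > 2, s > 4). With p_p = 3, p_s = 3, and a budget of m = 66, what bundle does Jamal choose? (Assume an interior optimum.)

MU_p = 3·(p−2)^2·(s−4)^3, MU_s = 3·(p−2)^3·(s−4)^2.
MRS = (s−4)/(p−2).
Tangency: set MRS = p_p/p_s = 3/3 = 1.
So (s − 4)/(p − 2) = 1, i.e. (s − 4) = (p − 2).
Rewrite the budget in excess-of-subsistence terms: 3·(p − 2) + 3·(s − 4) = 66 − 3·2 − 3·4 = 48.
Substituting, 6·(p − 2) = 48, so p − 2 = 8 and p* = 10.
Then s − 4 = 8, so s* = 12.

p* = 10, s* = 12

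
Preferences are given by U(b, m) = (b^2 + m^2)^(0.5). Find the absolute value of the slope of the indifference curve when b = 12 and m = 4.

For CES with ρ = 2, MRS = (m/b)^(-1).
At (12, 4): MRS = 3.
That is, one extra unit of b is worth 3 units of m at the margin.

MRS = 3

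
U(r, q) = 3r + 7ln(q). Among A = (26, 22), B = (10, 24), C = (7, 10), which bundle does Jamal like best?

Bundle A

Evaluate utility at each bundle:
U(A) = 99.637.
U(B) = 52.246.
U(C) = 37.118.
Highest utility is A, so A ≻ B ≻ C.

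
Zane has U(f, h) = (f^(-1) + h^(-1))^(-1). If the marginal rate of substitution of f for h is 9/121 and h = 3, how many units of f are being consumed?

For CES with ρ = -1, MRS = (h/f)^2.
Setting (3/f)^2 = 9/121 gives 3/f = 3/11 and f = 11.

f = 11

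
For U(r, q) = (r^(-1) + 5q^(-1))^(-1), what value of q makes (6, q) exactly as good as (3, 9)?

U depends on (r, q) only through S = r^(-1) + 5q^(-1), so equal utility means equal S. At (3, 9): S = 8/9.
With r = 6: 6^(-1) = 1/6, so 5q^(-1) = 8/9 − 1/6 = 13/18, i.e. q^(-1) = 13/90.
Hence q = 1/(13/90) = 90/13.
Check: U(6, 90/13) = 1.125.

q = 90/13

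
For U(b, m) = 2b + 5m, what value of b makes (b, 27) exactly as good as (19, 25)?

U(19, 25) = 163.
Set U(b, 27) = 163 and solve.
2b + 5·27 = 163 ⇒ 2b = 28 ⇒ b = 14.
Check: U(14, 27) = 163.

b = 14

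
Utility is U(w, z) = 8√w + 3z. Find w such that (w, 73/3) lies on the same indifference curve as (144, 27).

U(144, 27) = 177.
Set U(w, 73/3) = 177 and solve.
With z = 73/3: 8√w = 177 − 3·73/3 = 104, so √w = 13 and w = 169.
Check: U(169, 73/3) = 177.

w = 169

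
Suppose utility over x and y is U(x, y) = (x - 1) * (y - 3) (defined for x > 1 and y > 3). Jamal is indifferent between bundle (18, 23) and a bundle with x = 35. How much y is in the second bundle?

y = 13

U(18, 23) = 340.
Set U(35, y) = 340 and solve.
With x = 35: (35 − 1) = 34, so (y − 3) = 340/34 = 10.
So y = 3 + 10 = 13.
Check: U(35, 13) = 340.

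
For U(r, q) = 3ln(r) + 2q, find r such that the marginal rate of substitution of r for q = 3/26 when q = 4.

MU_r = 3/r, MU_q = 2.
MRS = 3/r ÷ 2.
MRS depends only on r: 1.5/r = 3/26 ⇒ r = 1.5/(3/26) = 13.

r = 13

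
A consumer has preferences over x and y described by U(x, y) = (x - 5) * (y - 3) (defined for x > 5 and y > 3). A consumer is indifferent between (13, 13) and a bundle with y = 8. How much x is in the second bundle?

U(13, 13) = 80.
Set U(x, 8) = 80 and solve.
With y = 8: (8 − 3) = 5, so (x − 5) = 80/5 = 16.
So x = 5 + 16 = 21.
Check: U(21, 8) = 80.

x = 21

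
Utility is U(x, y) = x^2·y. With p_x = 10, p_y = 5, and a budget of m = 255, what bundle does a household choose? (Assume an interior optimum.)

x* = 17, y* = 17

MU_x = 2·x·y and MU_y = x^2.
MRS = MU_x/MU_y = (2/1)·y/x.
Tangency: set MRS = p_x/p_y = 10/5 = 2.
So (2/1)·y/x = 2, i.e. y = x.
Substitute into the budget 10·x + 5·y = 255: 15·x = 255, so x* = 17.
Then y* = 17.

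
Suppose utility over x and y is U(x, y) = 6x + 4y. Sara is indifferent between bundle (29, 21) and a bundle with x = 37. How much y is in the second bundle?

y = 9

U(29, 21) = 258.
Set U(37, y) = 258 and solve.
6·37 + 4y = 258 ⇒ 4y = 36 ⇒ y = 9.
Check: U(37, 9) = 258.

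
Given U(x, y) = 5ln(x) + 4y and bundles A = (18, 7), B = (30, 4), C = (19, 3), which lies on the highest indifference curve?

Bundle A

Evaluate utility at each bundle:
U(A) = 42.452.
U(B) = 33.006.
U(C) = 26.722.
Highest utility is A, so A ≻ B ≻ C.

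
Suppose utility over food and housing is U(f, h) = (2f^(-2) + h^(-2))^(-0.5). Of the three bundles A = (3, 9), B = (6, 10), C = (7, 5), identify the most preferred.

Evaluate utility at each bundle:
U(A) = 2.065.
U(B) = 3.906.
U(C) = 3.518.
Highest utility is B, so B ≻ C ≻ A.

Bundle B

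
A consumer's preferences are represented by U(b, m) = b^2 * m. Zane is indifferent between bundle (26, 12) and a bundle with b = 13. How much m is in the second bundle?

U(26, 12) = 8112.
Set U(13, m) = 8112 and solve.
With b = 13: 13^2 = 169, so m = 8112/169 = 48.
Check: U(13, 48) = 8112.

m = 48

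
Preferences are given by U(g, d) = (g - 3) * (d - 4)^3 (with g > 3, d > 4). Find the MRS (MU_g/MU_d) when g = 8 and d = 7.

MU_g = (d−4)^3, MU_d = 3·(g−3)·(d−4)^2.
MRS = (1/3)·(d−4)/(g−3).
At (8, 7): MRS = 0.2.
That is, one extra unit of g is worth 0.2 units of d at the margin.

MRS = 0.2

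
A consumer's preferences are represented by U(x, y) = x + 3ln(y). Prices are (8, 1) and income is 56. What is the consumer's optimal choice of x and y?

x* = 4, y* = 24

MU_x = 1, MU_y = 3/y.
MRS = 1 ÷ (3/y).
Tangency: set MRS = p_x/p_y = 8/1 = 8.
MRS depends only on y: (1/3)·y = 8 ⇒ y* = 8/(1/3) = 24.
From the budget, 8·x = 56 − 1·24 = 32, so x* = 4.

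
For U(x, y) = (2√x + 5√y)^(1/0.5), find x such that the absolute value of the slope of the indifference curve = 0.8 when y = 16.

x = 4

For CES with ρ = 0.5, MRS = (2/5)·√(y/x).
Setting (2/5)·√(16/x) = 0.8 gives √(16/x) = 2, so 16/x = 4 and x = 4.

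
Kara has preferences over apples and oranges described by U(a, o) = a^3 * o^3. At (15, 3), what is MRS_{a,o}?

MRS = 0.2

MU_a = 3·a^2·o^3 and MU_o = 3·a^3·o^2.
MRS = MU_a/MU_o = o/a.
At (15, 3): MRS = 0.2.
So at (15, 3) the consumer would give up 0.2 units of o for one more unit of a.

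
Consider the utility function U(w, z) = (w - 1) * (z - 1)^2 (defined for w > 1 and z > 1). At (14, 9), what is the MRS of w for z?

MRS = 4/13

MU_w = (z−1)^2, MU_z = 2·(w−1)·(z−1).
MRS = (1/2)·(z−1)/(w−1).
At (14, 9): MRS = 4/13.
So at (14, 9) the consumer would give up 4/13 units of z for one more unit of w.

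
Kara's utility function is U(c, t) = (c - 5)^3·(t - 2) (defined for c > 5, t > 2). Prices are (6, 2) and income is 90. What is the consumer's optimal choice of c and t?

MU_c = 3·(c−5)^2·(t−2), MU_t = (c−5)^3.
MRS = (3/1)·(t−2)/(c−5).
Tangency: set MRS = p_c/p_t = 6/2 = 3.
So (3/1)·(t − 2)/(c − 5) = 3, i.e. (t − 2) = (c − 5).
Rewrite the budget in excess-of-subsistence terms: 6·(c − 5) + 2·(t − 2) = 90 − 6·5 − 2·2 = 56.
Substituting, 8·(c − 5) = 56, so c − 5 = 7 and c* = 12.
Then t − 2 = 7, so t* = 9.

c* = 12, t* = 9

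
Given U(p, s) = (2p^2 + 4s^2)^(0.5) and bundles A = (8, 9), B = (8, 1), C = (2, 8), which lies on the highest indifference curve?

Bundle A

Evaluate utility at each bundle:
U(A) = 21.260.
U(B) = 11.489.
U(C) = 16.248.
Highest utility is A, so A ≻ C ≻ B.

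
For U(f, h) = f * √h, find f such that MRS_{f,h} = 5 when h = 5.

f = 2

MU_f = √h and MU_h = 0.5·f·h^(-0.5).
MRS = MU_f/MU_h = (2)·h/f.
Substitute h = 5: MRS = 10/f. Setting 10/f = 5 gives f = 10/5 = 2.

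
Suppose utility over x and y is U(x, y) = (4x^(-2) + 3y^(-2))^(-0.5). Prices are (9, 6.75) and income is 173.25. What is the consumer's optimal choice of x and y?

For CES with ρ = -2, MRS = (4/3)·(y/x)^3.
Tangency: set MRS = p_x/p_y = 9/6.75 = 4/3.
So (y/x)^3 = 1; taking the cube root, y/x = 1, i.e. y = x.
Substitute into the budget 9·x + 6.75·y = 173.25: 15.75·x = 173.25, so x* = 11 and y* = 11.

x* = 11, y* = 11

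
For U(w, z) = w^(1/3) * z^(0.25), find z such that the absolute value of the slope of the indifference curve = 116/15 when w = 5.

z = 29

MU_w = 1/3·w^(-2/3)·z^(0.25) and MU_z = 0.25·w^(1/3)·z^(-0.75).
MRS = MU_w/MU_z = (4/3)·z/w.
Substitute w = 5: MRS = z/3.75. Setting z/3.75 = 116/15 gives z = (116/15)·3.75 = 29.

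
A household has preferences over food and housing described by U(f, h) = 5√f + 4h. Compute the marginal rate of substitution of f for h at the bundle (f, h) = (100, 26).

MRS = 1/16

MU_f = 5/(2√f), MU_h = 4.
MRS = 5/(2√f) ÷ 4.
At (100, 26): MRS = 1/16.
The indifference curve has slope −1/16 at this bundle.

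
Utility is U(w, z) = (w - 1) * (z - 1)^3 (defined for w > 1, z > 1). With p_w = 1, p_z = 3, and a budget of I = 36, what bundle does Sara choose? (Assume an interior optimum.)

w* = 9, z* = 9

MU_w = (z−1)^3, MU_z = 3·(w−1)·(z−1)^2.
MRS = (1/3)·(z−1)/(w−1).
Tangency: set MRS = p_w/p_z = 1/3.
So (1/3)·(z − 1)/(w − 1) = 1/3, i.e. (z − 1) = (w − 1).
Rewrite the budget in excess-of-subsistence terms: 1·(w − 1) + 3·(z − 1) = 36 − 1·1 − 3·1 = 32.
Substituting, 4·(w − 1) = 32, so w − 1 = 8 and w* = 9.
Then z − 1 = 8, so z* = 9.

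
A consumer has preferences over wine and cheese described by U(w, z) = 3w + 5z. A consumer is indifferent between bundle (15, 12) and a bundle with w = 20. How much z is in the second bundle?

z = 9

U(15, 12) = 105.
Set U(20, z) = 105 and solve.
3·20 + 5z = 105 ⇒ 5z = 45 ⇒ z = 9.
Check: U(20, 9) = 105.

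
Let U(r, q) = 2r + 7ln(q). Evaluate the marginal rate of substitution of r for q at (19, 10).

MU_r = 2, MU_q = 7/q.
MRS = 2 ÷ (7/q).
At (19, 10): MRS = 20/7.
That is, one extra unit of r is worth 20/7 units of q at the margin.

MRS = 20/7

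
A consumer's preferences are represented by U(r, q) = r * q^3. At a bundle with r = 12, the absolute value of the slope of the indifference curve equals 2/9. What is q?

q = 8

MU_r = q^3 and MU_q = 3·r·q^2.
MRS = MU_r/MU_q = (1/3)·q/r.
Substitute r = 12: MRS = q/36. Setting q/36 = 2/9 gives q = (2/9)·36 = 8.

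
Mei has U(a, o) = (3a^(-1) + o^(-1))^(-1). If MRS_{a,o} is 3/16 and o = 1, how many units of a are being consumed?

For CES with ρ = -1, MRS = (3/1)·(o/a)^2.
Setting (3/1)·(1/a)^2 = 3/16 gives (1/a)^2 = 1/16, so 1/a = 0.25 and a = 4.

a = 4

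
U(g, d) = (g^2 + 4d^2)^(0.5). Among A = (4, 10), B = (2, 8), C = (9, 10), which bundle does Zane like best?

Bundle C

Evaluate utility at each bundle:
U(A) = 20.396.
U(B) = 16.125.
U(C) = 21.932.
Highest utility is C, so C ≻ A ≻ B.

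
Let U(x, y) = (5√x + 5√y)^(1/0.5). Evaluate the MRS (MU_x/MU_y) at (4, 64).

For CES with ρ = 0.5, MRS = √(y/x).
At (4, 64): MRS = 4.
That is, one extra unit of x is worth 4 units of y at the margin.

MRS = 4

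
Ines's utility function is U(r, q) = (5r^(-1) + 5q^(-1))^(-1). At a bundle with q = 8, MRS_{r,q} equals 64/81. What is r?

For CES with ρ = -1, MRS = (q/r)^2.
Setting (8/r)^2 = 64/81 gives 8/r = 8/9 and r = 9.

r = 9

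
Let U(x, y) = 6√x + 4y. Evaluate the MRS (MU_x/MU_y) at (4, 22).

MRS = 0.375

MU_x = 6/(2√x), MU_y = 4.
MRS = 6/(2√x) ÷ 4.
At (4, 22): MRS = 0.375.
The indifference curve has slope −0.375 at this bundle.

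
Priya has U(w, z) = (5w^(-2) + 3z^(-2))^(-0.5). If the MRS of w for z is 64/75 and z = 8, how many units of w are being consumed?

For CES with ρ = -2, MRS = (5/3)·(z/w)^3.
Setting (5/3)·(8/w)^3 = 64/75 gives (8/w)^3 = 64/125, so 8/w = 0.8 and w = 10.

w = 10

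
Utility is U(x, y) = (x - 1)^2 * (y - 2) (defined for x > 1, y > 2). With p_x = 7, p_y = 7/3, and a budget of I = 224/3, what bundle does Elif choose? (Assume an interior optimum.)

x* = 7, y* = 11

MU_x = 2·(x−1)·(y−2), MU_y = (x−1)^2.
MRS = (2/1)·(y−2)/(x−1).
Tangency: set MRS = p_x/p_y = 7/(7/3) = 3.
So (2/1)·(y − 2)/(x − 1) = 3, i.e. (y − 2) = 1.5·(x − 1).
Rewrite the budget in excess-of-subsistence terms: 7·(x − 1) + (7/3)·(y − 2) = 224/3 − 7·1 − (7/3)·2 = 63.
Substituting, 10.5·(x − 1) = 63, so x − 1 = 6 and x* = 7.
Then y − 2 = 1.5·6 = 9, so y* = 11.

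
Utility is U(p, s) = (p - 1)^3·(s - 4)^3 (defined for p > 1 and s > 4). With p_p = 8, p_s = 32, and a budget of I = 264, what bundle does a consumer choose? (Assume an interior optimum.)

MU_p = 3·(p−1)^2·(s−4)^3, MU_s = 3·(p−1)^3·(s−4)^2.
MRS = (s−4)/(p−1).
Tangency: set MRS = p_p/p_s = 8/32 = 0.25.
So (s − 4)/(p − 1) = 0.25, i.e. (s − 4) = 0.25·(p − 1).
Rewrite the budget in excess-of-subsistence terms: 8·(p − 1) + 32·(s − 4) = 264 − 8·1 − 32·4 = 128.
Substituting, 16·(p − 1) = 128, so p − 1 = 8 and p* = 9.
Then s − 4 = 0.25·8 = 2, so s* = 6.

p* = 9, s* = 6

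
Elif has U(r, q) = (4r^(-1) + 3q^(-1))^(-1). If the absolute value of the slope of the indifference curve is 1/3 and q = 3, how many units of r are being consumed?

For CES with ρ = -1, MRS = (4/3)·(q/r)^2.
Setting (4/3)·(3/r)^2 = 1/3 gives (3/r)^2 = 0.25, so 3/r = 0.5 and r = 6.

r = 6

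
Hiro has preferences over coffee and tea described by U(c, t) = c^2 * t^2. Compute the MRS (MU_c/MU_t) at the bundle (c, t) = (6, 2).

MRS = 1/3

MU_c = 2·c·t^2 and MU_t = 2·c^2·t.
MRS = MU_c/MU_t = t/c.
At (6, 2): MRS = 1/3.
That is, one extra unit of c is worth 1/3 units of t at the margin.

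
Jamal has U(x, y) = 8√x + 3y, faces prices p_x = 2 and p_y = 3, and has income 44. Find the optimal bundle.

MU_x = 8/(2√x), MU_y = 3.
MRS = 8/(2√x) ÷ 3.
Tangency: set MRS = p_x/p_y = 2/3.
MRS depends only on x: (4/3)/√x = 2/3 ⇒ √x = (4/3)/(2/3) = 2 ⇒ x* = 4.
From the budget, 3·y = 44 − 2·4 = 36, so y* = 12.

x* = 4, y* = 12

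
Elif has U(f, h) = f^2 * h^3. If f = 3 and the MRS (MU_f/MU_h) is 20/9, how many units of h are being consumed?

h = 10

MU_f = 2·f·h^3 and MU_h = 3·f^2·h^2.
MRS = MU_f/MU_h = (2/3)·h/f.
Substitute f = 3: MRS = h/4.5. Setting h/4.5 = 20/9 gives h = (20/9)·4.5 = 10.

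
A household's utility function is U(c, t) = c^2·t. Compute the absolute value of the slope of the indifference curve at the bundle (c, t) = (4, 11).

MU_c = 2·c·t and MU_t = c^2.
MRS = MU_c/MU_t = (2/1)·t/c.
At (4, 11): MRS = 5.5.
The indifference curve has slope −5.5 at this bundle.

MRS = 5.5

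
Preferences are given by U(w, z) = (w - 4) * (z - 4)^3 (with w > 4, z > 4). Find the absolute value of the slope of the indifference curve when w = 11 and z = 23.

MRS = 19/21

MU_w = (z−4)^3, MU_z = 3·(w−4)·(z−4)^2.
MRS = (1/3)·(z−4)/(w−4).
At (11, 23): MRS = 19/21.
That is, one extra unit of w is worth 19/21 units of z at the margin.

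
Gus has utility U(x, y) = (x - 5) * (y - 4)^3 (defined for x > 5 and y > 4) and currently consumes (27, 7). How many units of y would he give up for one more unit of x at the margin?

MRS = 1/22

MU_x = (y−4)^3, MU_y = 3·(x−5)·(y−4)^2.
MRS = (1/3)·(y−4)/(x−5).
At (27, 7): MRS = 1/22.
So at (27, 7) the consumer would give up 1/22 units of y for one more unit of x.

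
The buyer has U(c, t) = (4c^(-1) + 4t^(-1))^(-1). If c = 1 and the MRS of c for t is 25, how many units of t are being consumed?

t = 5

For CES with ρ = -1, MRS = (t/c)^2.
Setting (t/1)^2 = 25 gives t/1 = 5 and t = 5.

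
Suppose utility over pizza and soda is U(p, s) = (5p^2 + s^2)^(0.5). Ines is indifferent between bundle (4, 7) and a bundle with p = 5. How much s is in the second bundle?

s = 2

U depends on (p, s) only through S = 5p^2 + s^2, so equal utility means equal S. At (4, 7): S = 129.
With p = 5: 5·5^2 = 125, so s^2 = 129 − 125 = 4.
Hence s = √4 = 2.
Check: U(5, 2) = 11.3578.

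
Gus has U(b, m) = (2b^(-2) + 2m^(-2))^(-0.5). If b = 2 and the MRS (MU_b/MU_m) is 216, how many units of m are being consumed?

For CES with ρ = -2, MRS = (m/b)^3.
Setting (m/2)^3 = 216 gives m/2 = 6 and m = 12.

m = 12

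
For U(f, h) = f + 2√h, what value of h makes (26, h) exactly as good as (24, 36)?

U(24, 36) = 36.
Set U(26, h) = 36 and solve.
With f = 26: 2√h = 36 − 26 = 10, so √h = 5 and h = 25.
Check: U(26, 25) = 36.

h = 25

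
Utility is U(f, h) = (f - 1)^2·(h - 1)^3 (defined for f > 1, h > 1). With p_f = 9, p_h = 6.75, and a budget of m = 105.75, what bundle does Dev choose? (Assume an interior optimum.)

MU_f = 2·(f−1)·(h−1)^3, MU_h = 3·(f−1)^2·(h−1)^2.
MRS = (2/3)·(h−1)/(f−1).
Tangency: set MRS = p_f/p_h = 9/6.75 = 4/3.
So (2/3)·(h − 1)/(f − 1) = 4/3, i.e. (h − 1) = 2·(f − 1).
Rewrite the budget in excess-of-subsistence terms: 9·(f − 1) + 6.75·(h − 1) = 105.75 − 9·1 − 6.75·1 = 90.
Substituting, 22.5·(f − 1) = 90, so f − 1 = 4 and f* = 5.
Then h − 1 = 2·4 = 8, so h* = 9.

f* = 5, h* = 9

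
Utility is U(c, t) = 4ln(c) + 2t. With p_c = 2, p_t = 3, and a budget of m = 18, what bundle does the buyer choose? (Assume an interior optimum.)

MU_c = 4/c, MU_t = 2.
MRS = 4/c ÷ 2.
Tangency: set MRS = p_c/p_t = 2/3.
MRS depends only on c: 2/c = 2/3 ⇒ c* = 2/(2/3) = 3.
From the budget, 3·t = 18 − 2·3 = 12, so t* = 4.

c* = 3, t* = 4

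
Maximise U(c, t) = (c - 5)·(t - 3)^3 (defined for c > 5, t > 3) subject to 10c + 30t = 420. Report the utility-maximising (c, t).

c* = 12, t* = 10

MU_c = (t−3)^3, MU_t = 3·(c−5)·(t−3)^2.
MRS = (1/3)·(t−3)/(c−5).
Tangency: set MRS = p_c/p_t = 10/30 = 1/3.
So (1/3)·(t − 3)/(c − 5) = 1/3, i.e. (t − 3) = (c − 5).
Rewrite the budget in excess-of-subsistence terms: 10·(c − 5) + 30·(t − 3) = 420 − 10·5 − 30·3 = 280.
Substituting, 40·(c − 5) = 280, so c − 5 = 7 and c* = 12.
Then t − 3 = 7, so t* = 10.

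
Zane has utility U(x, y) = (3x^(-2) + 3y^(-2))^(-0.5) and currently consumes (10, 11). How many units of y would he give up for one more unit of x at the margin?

MRS = 1331/1000

For CES with ρ = -2, MRS = (y/x)^3.
At (10, 11): MRS = 1331/1000.
So at (10, 11) the consumer would give up 1331/1000 units of y for one more unit of x.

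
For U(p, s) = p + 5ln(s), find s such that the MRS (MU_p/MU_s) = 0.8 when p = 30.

MU_p = 1, MU_s = 5/s.
MRS = 1 ÷ (5/s).
MRS depends only on s: 0.2·s = 0.8 ⇒ s = 0.8/0.2 = 4.

s = 4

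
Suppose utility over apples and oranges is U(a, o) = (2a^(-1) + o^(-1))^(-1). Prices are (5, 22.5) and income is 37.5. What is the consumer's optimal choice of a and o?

a* = 3, o* = 1

For CES with ρ = -1, MRS = (2/1)·(o/a)^2.
Tangency: set MRS = p_a/p_o = 5/22.5 = 2/9.
So (o/a)^2 = 1/9; taking the square root, o/a = 1/3, i.e. o = (1/3)·a.
Substitute into the budget 5·a + 22.5·o = 37.5: 12.5·a = 37.5, so a* = 3 and o* = (1/3)·3 = 1.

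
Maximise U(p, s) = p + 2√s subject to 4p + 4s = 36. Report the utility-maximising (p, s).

MU_p = 1, MU_s = 2/(2√s).
MRS = 1 ÷ (2/(2√s)).
Tangency: set MRS = p_p/p_s = 4/4 = 1.
MRS depends only on s: √s = 1 ⇒ √s = 1 ⇒ s* = 1.
From the budget, 4·p = 36 − 4·1 = 32, so p* = 8.

p* = 8, s* = 1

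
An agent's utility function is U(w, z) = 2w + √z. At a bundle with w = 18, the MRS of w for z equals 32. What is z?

MU_w = 2, MU_z = 1/(2√z).
MRS = 2 ÷ (1/(2√z)).
MRS depends only on z: 4·√z = 32 ⇒ √z = 32/4 = 8 ⇒ z = 64.

z = 64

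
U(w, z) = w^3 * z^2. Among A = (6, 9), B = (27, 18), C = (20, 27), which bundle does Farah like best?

Evaluate utility at each bundle:
U(A) = 17496.
U(B) = 6377292.
U(C) = 5832000.
Highest utility is B, so B ≻ C ≻ A.

Bundle B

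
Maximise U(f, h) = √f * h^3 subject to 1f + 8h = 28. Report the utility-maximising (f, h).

MU_f = 0.5·f^(-0.5)·h^3 and MU_h = 3·√f·h^2.
MRS = MU_f/MU_h = (1/6)·h/f.
Tangency: set MRS = p_f/p_h = 1/8 = 0.125.
So (1/6)·h/f = 0.125, i.e. h = 0.75·f.
Substitute into the budget 1·f + 8·h = 28: 7·f = 28, so f* = 4.
Then h* = 0.75·4 = 3.

f* = 4, h* = 3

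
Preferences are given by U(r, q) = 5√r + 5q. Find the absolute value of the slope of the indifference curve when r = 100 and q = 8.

MRS = 0.05

MU_r = 5/(2√r), MU_q = 5.
MRS = 5/(2√r) ÷ 5.
At (100, 8): MRS = 0.05.
That is, one extra unit of r is worth 0.05 units of q at the margin.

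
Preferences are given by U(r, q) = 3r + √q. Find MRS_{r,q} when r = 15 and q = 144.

MU_r = 3, MU_q = 1/(2√q).
MRS = 3 ÷ (1/(2√q)).
At (15, 144): MRS = 72.
That is, one extra unit of r is worth 72 units of q at the margin.

MRS = 72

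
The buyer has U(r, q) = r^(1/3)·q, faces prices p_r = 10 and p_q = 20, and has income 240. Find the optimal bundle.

r* = 6, q* = 9

MU_r = 1/3·r^(-2/3)·q and MU_q = r^(1/3).
MRS = MU_r/MU_q = (1/3)·q/r.
Tangency: set MRS = p_r/p_q = 10/20 = 0.5.
So (1/3)·q/r = 0.5, i.e. q = 1.5·r.
Substitute into the budget 10·r + 20·q = 240: 40·r = 240, so r* = 6.
Then q* = 1.5·6 = 9.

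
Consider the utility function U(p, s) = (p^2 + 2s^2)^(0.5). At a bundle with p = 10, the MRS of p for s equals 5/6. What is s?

For CES with ρ = 2, MRS = (1/2)·(s/p)^(-1).
Setting (1/2)·(s/10)^(-1) = 5/6 gives (s/10)^(-1) = 5/3, so s/10 = 0.6 and s = 6.

s = 6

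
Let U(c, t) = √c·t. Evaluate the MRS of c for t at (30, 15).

MU_c = 0.5·c^(-0.5)·t and MU_t = √c.
MRS = MU_c/MU_t = (0.5)·t/c.
At (30, 15): MRS = 0.25.
So at (30, 15) the consumer would give up 0.25 units of t for one more unit of c.

MRS = 0.25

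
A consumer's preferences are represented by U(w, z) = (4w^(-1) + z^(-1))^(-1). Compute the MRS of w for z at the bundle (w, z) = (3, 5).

MRS = 100/9

For CES with ρ = -1, MRS = (4/1)·(z/w)^2.
At (3, 5): MRS = 100/9.
The indifference curve has slope −100/9 at this bundle.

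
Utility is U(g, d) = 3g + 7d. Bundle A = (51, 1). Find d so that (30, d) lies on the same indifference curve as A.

U(51, 1) = 160.
Set U(30, d) = 160 and solve.
3·30 + 7d = 160 ⇒ 7d = 70 ⇒ d = 10.
Check: U(30, 10) = 160.

d = 10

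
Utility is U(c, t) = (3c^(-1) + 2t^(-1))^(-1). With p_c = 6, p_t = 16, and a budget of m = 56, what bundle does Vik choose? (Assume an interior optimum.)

c* = 4, t* = 2

For CES with ρ = -1, MRS = (3/2)·(t/c)^2.
Tangency: set MRS = p_c/p_t = 6/16 = 0.375.
So (t/c)^2 = 0.25; taking the square root, t/c = 0.5, i.e. t = 0.5·c.
Substitute into the budget 6·c + 16·t = 56: 14·c = 56, so c* = 4 and t* = 0.5·4 = 2.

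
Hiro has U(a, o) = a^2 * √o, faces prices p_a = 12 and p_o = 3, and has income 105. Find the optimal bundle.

a* = 7, o* = 7

MU_a = 2·a·√o and MU_o = 0.5·a^2·o^(-0.5).
MRS = MU_a/MU_o = (4)·o/a.
Tangency: set MRS = p_a/p_o = 12/3 = 4.
So (4)·o/a = 4, i.e. o = a.
Substitute into the budget 12·a + 3·o = 105: 15·a = 105, so a* = 7.
Then o* = 7.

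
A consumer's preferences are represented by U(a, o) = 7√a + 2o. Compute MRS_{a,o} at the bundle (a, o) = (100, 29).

MRS = 7/40

MU_a = 7/(2√a), MU_o = 2.
MRS = 7/(2√a) ÷ 2.
At (100, 29): MRS = 7/40.
That is, one extra unit of a is worth 7/40 units of o at the margin.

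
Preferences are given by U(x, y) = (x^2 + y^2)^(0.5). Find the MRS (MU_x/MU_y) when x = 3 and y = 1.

MRS = 3

For CES with ρ = 2, MRS = (y/x)^(-1).
At (3, 1): MRS = 3.
So at (3, 1) the consumer would give up 3 units of y for one more unit of x.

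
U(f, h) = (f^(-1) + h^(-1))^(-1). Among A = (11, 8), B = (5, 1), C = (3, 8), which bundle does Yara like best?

Bundle A

Evaluate utility at each bundle:
U(A) = 4.632.
U(B) = 0.833.
U(C) = 2.182.
Highest utility is A, so A ≻ C ≻ B.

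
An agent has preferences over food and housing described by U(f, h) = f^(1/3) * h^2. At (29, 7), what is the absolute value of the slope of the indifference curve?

MRS = 7/174

MU_f = 1/3·f^(-2/3)·h^2 and MU_h = 2·f^(1/3)·h.
MRS = MU_f/MU_h = (1/6)·h/f.
At (29, 7): MRS = 7/174.
The indifference curve has slope −7/174 at this bundle.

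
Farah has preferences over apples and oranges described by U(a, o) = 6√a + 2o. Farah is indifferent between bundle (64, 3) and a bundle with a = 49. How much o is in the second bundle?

U(64, 3) = 54.
Set U(49, o) = 54 and solve.
With a = 49: √49 = 7, so 2o = 54 − 6·7 = 12 and o = 6.
Check: U(49, 6) = 54.

o = 6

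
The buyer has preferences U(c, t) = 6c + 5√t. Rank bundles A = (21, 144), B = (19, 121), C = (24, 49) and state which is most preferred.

Bundle A

Evaluate utility at each bundle:
U(A) = 186.000.
U(B) = 169.000.
U(C) = 179.000.
Highest utility is A, so A ≻ C ≻ B.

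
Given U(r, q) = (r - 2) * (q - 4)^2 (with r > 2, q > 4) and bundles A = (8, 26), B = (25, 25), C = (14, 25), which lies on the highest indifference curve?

Evaluate utility at each bundle:
U(A) = 2904.
U(B) = 10143.
U(C) = 5292.
Highest utility is B, so B ≻ C ≻ A.

Bundle B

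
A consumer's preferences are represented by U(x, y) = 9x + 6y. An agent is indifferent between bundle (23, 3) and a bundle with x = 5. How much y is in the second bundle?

U(23, 3) = 225.
Set U(5, y) = 225 and solve.
9·5 + 6y = 225 ⇒ 6y = 180 ⇒ y = 30.
Check: U(5, 30) = 225.

y = 30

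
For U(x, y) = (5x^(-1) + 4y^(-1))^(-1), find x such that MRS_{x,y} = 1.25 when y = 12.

For CES with ρ = -1, MRS = (5/4)·(y/x)^2.
Setting (5/4)·(12/x)^2 = 1.25 gives (12/x)^2 = 1, so 12/x = 1 and x = 12.

x = 12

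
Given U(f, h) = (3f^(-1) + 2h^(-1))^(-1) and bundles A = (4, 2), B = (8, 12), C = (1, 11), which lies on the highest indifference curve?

Bundle B

Evaluate utility at each bundle:
U(A) = 0.571.
U(B) = 1.846.
U(C) = 0.314.
Highest utility is B, so B ≻ A ≻ C.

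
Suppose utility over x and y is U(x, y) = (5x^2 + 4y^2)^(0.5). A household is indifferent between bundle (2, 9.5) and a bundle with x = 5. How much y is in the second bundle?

y = 8

U depends on (x, y) only through S = 5x^2 + 4y^2, so equal utility means equal S. At (2, 9.5): S = 381.
With x = 5: 5·5^2 = 125, so 4y^2 = 381 − 125 = 256, i.e. y^2 = 64.
Hence y = √64 = 8.
Check: U(5, 8) = 19.5192.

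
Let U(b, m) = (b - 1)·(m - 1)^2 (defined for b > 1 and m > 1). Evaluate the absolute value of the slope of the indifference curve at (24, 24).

MRS = 0.5

MU_b = (m−1)^2, MU_m = 2·(b−1)·(m−1).
MRS = (1/2)·(m−1)/(b−1).
At (24, 24): MRS = 0.5.
The indifference curve has slope −0.5 at this bundle.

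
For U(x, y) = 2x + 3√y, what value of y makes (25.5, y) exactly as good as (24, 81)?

U(24, 81) = 75.
Set U(25.5, y) = 75 and solve.
With x = 25.5: 3√y = 75 − 2·25.5 = 24, so √y = 8 and y = 64.
Check: U(25.5, 64) = 75.

y = 64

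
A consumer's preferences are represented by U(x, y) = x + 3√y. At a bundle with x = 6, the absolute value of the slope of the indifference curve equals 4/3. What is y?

MU_x = 1, MU_y = 3/(2√y).
MRS = 1 ÷ (3/(2√y)).
MRS depends only on y: (2/3)·√y = 4/3 ⇒ √y = (4/3)/(2/3) = 2 ⇒ y = 4.

y = 4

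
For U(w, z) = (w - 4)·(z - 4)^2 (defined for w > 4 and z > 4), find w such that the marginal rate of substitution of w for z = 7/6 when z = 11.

w = 7

MU_w = (z−4)^2, MU_z = 2·(w−4)·(z−4).
MRS = (1/2)·(z−4)/(w−4).
Substitute z = 11: MRS = 3.5/(w − 4). Setting this equal to 7/6 gives w − 4 = 3.5/(7/6) = 3, so w = 7.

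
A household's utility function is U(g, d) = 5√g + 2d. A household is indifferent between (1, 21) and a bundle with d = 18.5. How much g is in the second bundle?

U(1, 21) = 47.
Set U(g, 18.5) = 47 and solve.
With d = 18.5: 5√g = 47 − 2·18.5 = 10, so √g = 2 and g = 4.
Check: U(4, 18.5) = 47.

g = 4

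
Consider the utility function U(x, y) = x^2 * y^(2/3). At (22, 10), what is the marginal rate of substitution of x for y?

MRS = 15/11

MU_x = 2·x·y^(2/3) and MU_y = 2/3·x^2·y^(-1/3).
MRS = MU_x/MU_y = (3)·y/x.
At (22, 10): MRS = 15/11.
That is, one extra unit of x is worth 15/11 units of y at the margin.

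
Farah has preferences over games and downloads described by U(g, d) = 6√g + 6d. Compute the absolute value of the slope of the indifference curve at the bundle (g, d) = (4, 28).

MU_g = 6/(2√g), MU_d = 6.
MRS = 6/(2√g) ÷ 6.
At (4, 28): MRS = 0.25.
That is, one extra unit of g is worth 0.25 units of d at the margin.

MRS = 0.25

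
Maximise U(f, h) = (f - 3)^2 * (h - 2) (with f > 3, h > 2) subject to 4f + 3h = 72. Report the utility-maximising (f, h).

MU_f = 2·(f−3)·(h−2), MU_h = (f−3)^2.
MRS = (2/1)·(h−2)/(f−3).
Tangency: set MRS = p_f/p_h = 4/3.
So (2/1)·(h − 2)/(f − 3) = 4/3, i.e. (h − 2) = (2/3)·(f − 3).
Rewrite the budget in excess-of-subsistence terms: 4·(f − 3) + 3·(h − 2) = 72 − 4·3 − 3·2 = 54.
Substituting, 6·(f − 3) = 54, so f − 3 = 9 and f* = 12.
Then h − 2 = (2/3)·9 = 6, so h* = 8.

f* = 12, h* = 8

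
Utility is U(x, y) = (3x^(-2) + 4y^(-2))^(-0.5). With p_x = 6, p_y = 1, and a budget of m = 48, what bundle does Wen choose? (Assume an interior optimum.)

For CES with ρ = -2, MRS = (3/4)·(y/x)^3.
Tangency: set MRS = p_x/p_y = 6/1 = 6.
So (y/x)^3 = 8; taking the cube root, y/x = 2, i.e. y = 2·x.
Substitute into the budget 6·x + 1·y = 48: 8·x = 48, so x* = 6 and y* = 2·6 = 12.

x* = 6, y* = 12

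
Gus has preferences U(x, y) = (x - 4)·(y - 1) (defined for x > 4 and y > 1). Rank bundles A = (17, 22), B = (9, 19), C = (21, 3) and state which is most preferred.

Bundle A

Evaluate utility at each bundle:
U(A) = 273.
U(B) = 90.
U(C) = 34.
Highest utility is A, so A ≻ B ≻ C.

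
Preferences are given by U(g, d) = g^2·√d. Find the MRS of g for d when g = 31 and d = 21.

MRS = 84/31

MU_g = 2·g·√d and MU_d = 0.5·g^2·d^(-0.5).
MRS = MU_g/MU_d = (4)·d/g.
At (31, 21): MRS = 84/31.
The indifference curve has slope −84/31 at this bundle.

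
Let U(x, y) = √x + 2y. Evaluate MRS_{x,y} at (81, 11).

MU_x = 1/(2√x), MU_y = 2.
MRS = 1/(2√x) ÷ 2.
At (81, 11): MRS = 1/36.
So at (81, 11) the consumer would give up 1/36 units of y for one more unit of x.

MRS = 1/36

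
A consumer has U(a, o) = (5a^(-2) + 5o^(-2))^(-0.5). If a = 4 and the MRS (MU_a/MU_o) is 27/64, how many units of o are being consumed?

o = 3

For CES with ρ = -2, MRS = (o/a)^3.
Setting (o/4)^3 = 27/64 gives o/4 = 0.75 and o = 3.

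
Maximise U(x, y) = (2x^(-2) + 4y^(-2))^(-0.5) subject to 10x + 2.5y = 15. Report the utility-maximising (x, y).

x* = 1, y* = 2

For CES with ρ = -2, MRS = (2/4)·(y/x)^3.
Tangency: set MRS = p_x/p_y = 10/2.5 = 4.
So (y/x)^3 = 8; taking the cube root, y/x = 2, i.e. y = 2·x.
Substitute into the budget 10·x + 2.5·y = 15: 15·x = 15, so x* = 1 and y* = 2·1 = 2.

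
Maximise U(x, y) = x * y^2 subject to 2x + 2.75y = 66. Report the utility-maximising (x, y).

MU_x = y^2 and MU_y = 2·x·y.
MRS = MU_x/MU_y = (1/2)·y/x.
Tangency: set MRS = p_x/p_y = 2/2.75 = 8/11.
So (1/2)·y/x = 8/11, i.e. y = (16/11)·x.
Substitute into the budget 2·x + 2.75·y = 66: 6·x = 66, so x* = 11.
Then y* = (16/11)·11 = 16.

x* = 11, y* = 16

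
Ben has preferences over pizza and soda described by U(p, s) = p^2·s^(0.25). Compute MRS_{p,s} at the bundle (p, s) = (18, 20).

MRS = 80/9

MU_p = 2·p·s^(0.25) and MU_s = 0.25·p^2·s^(-0.75).
MRS = MU_p/MU_s = (8)·s/p.
At (18, 20): MRS = 80/9.
That is, one extra unit of p is worth 80/9 units of s at the margin.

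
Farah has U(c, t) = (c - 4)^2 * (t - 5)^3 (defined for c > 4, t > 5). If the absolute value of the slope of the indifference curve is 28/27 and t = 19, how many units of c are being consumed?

MU_c = 2·(c−4)·(t−5)^3, MU_t = 3·(c−4)^2·(t−5)^2.
MRS = (2/3)·(t−5)/(c−4).
Substitute t = 19: MRS = (28/3)/(c − 4). Setting this equal to 28/27 gives c − 4 = (28/3)/(28/27) = 9, so c = 13.

c = 13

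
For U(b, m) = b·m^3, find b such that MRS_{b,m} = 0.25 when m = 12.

MU_b = m^3 and MU_m = 3·b·m^2.
MRS = MU_b/MU_m = (1/3)·m/b.
Substitute m = 12: MRS = 4/b. Setting 4/b = 0.25 gives b = 4/0.25 = 16.

b = 16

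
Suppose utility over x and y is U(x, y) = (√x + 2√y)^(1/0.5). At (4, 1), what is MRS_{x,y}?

For CES with ρ = 0.5, MRS = (1/2)·√(y/x).
At (4, 1): MRS = 0.25.
So at (4, 1) the consumer would give up 0.25 units of y for one more unit of x.

MRS = 0.25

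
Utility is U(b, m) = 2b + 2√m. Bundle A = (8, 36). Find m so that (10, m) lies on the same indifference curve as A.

U(8, 36) = 28.
Set U(10, m) = 28 and solve.
With b = 10: 2√m = 28 − 2·10 = 8, so √m = 4 and m = 16.
Check: U(10, 16) = 28.

m = 16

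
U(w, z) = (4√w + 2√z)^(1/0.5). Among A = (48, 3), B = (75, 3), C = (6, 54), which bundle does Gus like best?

Bundle B

Evaluate utility at each bundle:
U(A) = 972.000.
U(B) = 1452.000.
U(C) = 600.000.
Highest utility is B, so B ≻ A ≻ C.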